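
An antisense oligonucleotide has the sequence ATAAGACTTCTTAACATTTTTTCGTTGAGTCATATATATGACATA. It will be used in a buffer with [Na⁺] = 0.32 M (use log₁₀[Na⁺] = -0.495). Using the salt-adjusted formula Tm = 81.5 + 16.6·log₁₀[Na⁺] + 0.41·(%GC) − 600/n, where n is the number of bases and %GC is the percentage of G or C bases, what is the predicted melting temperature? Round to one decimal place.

70.0°C

Length n = 45. Counting bases: T=19, G=5, A=15, C=6
G+C = 11, so %GC = 11/45 × 100 = 24.444%
Salt term: 16.6 × (-0.495) = -8.217
GC term: 0.41 × 24.444 = 10.022; length term: −600/45 = −13.333
Tm = 81.5 + (-8.217) + 10.022 − 13.333 = 69.972 → 70.0°C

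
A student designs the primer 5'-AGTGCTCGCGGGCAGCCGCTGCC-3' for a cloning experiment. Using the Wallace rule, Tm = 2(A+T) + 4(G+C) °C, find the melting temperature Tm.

82°C

Base counts: C=9, G=9, A=2, T=3
AT pairs contribute 5, GC pairs contribute 18.
Tm = 2×5 + 4×18 = 82°C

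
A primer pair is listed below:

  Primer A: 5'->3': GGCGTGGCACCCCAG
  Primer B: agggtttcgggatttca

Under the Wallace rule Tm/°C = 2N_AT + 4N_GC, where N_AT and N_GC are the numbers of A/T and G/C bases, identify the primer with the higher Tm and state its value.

Primer A: A+T=3, G+C=12 → Tm = 2(3)+4(12) = 54°C
Primer B: A+T=9, G+C=8 → Tm = 2(9)+4(8) = 50°C
54°C vs 50°C → primer A is higher.

Primer A, 54°C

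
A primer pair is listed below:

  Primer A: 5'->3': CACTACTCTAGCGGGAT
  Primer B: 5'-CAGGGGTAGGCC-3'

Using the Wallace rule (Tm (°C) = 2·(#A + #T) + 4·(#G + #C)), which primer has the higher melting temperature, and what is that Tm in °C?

Primer A, 52°C

Primer A: A+T=8, G+C=9 → Tm = 2(8)+4(9) = 52°C
Primer B: A+T=3, G+C=9 → Tm = 2(3)+4(9) = 42°C
52°C vs 42°C → primer A is higher.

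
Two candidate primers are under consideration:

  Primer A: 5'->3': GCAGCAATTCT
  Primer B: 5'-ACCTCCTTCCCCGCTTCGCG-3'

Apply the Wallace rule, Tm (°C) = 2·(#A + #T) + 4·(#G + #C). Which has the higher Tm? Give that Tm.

Primer A: A+T=6, G+C=5 → Tm = 2(6)+4(5) = 32°C
Primer B: A+T=6, G+C=14 → Tm = 2(6)+4(14) = 68°C
32°C vs 68°C → primer B is higher.

Primer B, 68°C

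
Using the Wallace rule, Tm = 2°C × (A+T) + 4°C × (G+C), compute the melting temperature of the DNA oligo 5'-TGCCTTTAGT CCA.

Counting bases: A=2, C=4, G=2, T=5
AT pairs contribute 7, GC pairs contribute 6.
Tm = 2(7) + 4(6) = 14 + 24 = 38°C

38°C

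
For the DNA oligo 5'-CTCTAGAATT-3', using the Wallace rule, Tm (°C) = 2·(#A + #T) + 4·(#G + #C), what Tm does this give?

Counting bases: A=3, T=4, G=1, C=2
AT pairs contribute 7, GC pairs contribute 3.
Tm = 2×7 + 4×3 = 26°C

26°C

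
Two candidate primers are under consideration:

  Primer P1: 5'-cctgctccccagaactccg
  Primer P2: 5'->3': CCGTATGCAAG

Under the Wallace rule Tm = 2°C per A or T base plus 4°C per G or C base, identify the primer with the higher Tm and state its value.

Primer P1: A+T=6, G+C=13 → Tm = 2(6)+4(13) = 64°C
Primer P2: A+T=5, G+C=6 → Tm = 2(5)+4(6) = 34°C
64°C vs 34°C → primer P1 is higher.

Primer P1, 64°C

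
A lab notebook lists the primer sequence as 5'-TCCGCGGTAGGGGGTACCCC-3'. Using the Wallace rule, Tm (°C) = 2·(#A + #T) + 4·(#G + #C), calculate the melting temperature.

T=3, G=8, C=7, A=2
A+T = 5, G+C = 15
Tm = 4·15 + 2·5 = 60 + 10 = 70°C

70°C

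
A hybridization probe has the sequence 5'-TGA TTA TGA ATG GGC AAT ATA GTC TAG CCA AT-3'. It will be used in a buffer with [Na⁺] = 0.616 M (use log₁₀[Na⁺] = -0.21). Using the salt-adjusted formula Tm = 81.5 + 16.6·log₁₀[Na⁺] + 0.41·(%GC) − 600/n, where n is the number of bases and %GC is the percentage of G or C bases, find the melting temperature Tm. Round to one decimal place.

73.4°C

Length n = 32. T=10, C=4, G=7, A=11
G+C = 11, so %GC = 11/32 × 100 = 34.375%
Salt term: 16.6 × (-0.21) = -3.486
GC term: 0.41 × 34.375 = 14.094; length term: −600/32 = −18.75
Tm = 81.5 + (-3.486) + 14.094 − 18.75 = 73.358 → 73.4°C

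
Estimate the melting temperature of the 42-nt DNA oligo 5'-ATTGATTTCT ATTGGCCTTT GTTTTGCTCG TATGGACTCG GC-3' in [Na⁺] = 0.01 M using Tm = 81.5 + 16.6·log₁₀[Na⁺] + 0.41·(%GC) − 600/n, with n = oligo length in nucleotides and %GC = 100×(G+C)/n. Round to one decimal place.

Length n = 42. Scanning the sequence gives A=5, C=8, T=19, G=10.
G+C = 18, so %GC = 18/42 × 100 = 42.857%
Salt term: 16.6 × (-2) = -33.2
GC term: 0.41 × 42.857 = 17.571; length term: −600/42 = −14.286
Tm = 81.5 + (-33.2) + 17.571 − 14.286 = 51.585 → 51.6°C

51.6°C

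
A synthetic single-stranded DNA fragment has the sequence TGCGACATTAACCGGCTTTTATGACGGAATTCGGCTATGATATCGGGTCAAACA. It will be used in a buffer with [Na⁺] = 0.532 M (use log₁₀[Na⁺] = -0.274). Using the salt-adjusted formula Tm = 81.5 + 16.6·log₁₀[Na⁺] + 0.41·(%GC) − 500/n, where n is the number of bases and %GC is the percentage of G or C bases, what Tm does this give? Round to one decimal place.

85.9°C

Length n = 54. C=11, T=15, G=13, A=15
G+C = 24, so %GC = 24/54 × 100 = 44.444%
Salt term: 16.6 × (-0.274) = -4.548
GC term: 0.41 × 44.444 = 18.222; length term: −500/54 = −9.259
Tm = 81.5 + (-4.548) + 18.222 − 9.259 = 85.915 → 85.9°C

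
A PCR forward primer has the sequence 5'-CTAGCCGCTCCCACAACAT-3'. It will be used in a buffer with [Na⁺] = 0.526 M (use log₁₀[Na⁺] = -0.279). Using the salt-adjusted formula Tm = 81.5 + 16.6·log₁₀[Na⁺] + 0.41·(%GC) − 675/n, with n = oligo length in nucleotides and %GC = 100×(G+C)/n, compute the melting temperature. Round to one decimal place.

Length n = 19. Scanning the sequence gives A=5, T=3, C=9, G=2.
G+C = 11, so %GC = 11/19 × 100 = 57.895%
Salt term: 16.6 × (-0.279) = -4.631
GC term: 0.41 × 57.895 = 23.737; length term: −675/19 = −35.526
Tm = 81.5 + (-4.631) + 23.737 − 35.526 = 65.08 → 65.1°C

65.1°C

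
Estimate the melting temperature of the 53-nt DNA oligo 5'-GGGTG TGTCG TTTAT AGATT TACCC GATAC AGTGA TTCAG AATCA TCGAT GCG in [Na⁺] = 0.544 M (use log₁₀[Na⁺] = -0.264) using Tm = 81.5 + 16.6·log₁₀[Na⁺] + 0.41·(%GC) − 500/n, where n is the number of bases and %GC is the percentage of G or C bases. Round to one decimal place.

Length n = 53. Base counts: G=14, T=17, A=13, C=9
G+C = 23, so %GC = 23/53 × 100 = 43.396%
Salt term: 16.6 × (-0.264) = -4.382
GC term: 0.41 × 43.396 = 17.792; length term: −500/53 = −9.434
Tm = 81.5 + (-4.382) + 17.792 − 9.434 = 85.476 → 85.5°C

85.5°C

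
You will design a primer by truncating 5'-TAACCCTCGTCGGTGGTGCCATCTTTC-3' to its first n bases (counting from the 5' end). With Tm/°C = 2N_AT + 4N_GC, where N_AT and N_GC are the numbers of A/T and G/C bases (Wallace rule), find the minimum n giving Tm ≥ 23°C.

First 7 bases: TAACCCT → Tm = 20°C (< 23°C)
First 8 bases: TAACCCTC → Tm = 24°C (≥ 23°C)
Each additional base adds 2°C (A/T) or 4°C (G/C), so Tm is non-decreasing in n; n = 8 is the first length to reach 23°C.

n = 8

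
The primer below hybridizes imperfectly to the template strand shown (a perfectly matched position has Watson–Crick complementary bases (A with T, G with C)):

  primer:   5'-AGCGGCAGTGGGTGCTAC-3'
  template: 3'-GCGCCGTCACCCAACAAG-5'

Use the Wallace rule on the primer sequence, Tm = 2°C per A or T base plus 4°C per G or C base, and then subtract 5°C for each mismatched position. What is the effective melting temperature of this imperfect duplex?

Primer base counts: A=3, T=3, G=8, C=4 → A+T=6, G+C=12
Perfect-match Tm = 2(6) + 4(12) = 12 + 48 = 60°C
Mismatches (positions where the bases are not complementary): 4 (at positions 1, 14, 15, 17)
Effective Tm = 60 − 4×5 = 60 − 20 = 40°C

40°C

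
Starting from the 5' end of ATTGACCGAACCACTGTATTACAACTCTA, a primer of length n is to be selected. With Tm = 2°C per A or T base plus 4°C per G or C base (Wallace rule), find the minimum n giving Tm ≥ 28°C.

First 9 bases: ATTGACCGA → Tm = 26°C (< 28°C)
First 10 bases: ATTGACCGAA → Tm = 28°C (≥ 28°C)
Each additional base adds 2°C (A/T) or 4°C (G/C), so Tm is non-decreasing in n; n = 10 is the first length to reach 28°C.

n = 10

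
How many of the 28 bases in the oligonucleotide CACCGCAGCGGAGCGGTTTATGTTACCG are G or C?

17

Base counts: G=9, A=5, T=6, C=8
Total G or C: 9 + 8 = 17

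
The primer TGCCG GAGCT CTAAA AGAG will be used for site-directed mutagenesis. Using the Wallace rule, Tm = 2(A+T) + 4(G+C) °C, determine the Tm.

G=6, T=3, A=6, C=4
AT pairs contribute 9, GC pairs contribute 10.
Tm = 2×9 + 4×10 = 58°C

58°C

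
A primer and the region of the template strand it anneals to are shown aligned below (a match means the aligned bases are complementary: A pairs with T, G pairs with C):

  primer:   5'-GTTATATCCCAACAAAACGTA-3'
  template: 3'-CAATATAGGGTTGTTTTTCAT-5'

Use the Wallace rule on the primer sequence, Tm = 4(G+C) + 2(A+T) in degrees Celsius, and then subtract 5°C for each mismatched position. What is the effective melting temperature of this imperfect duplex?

Primer base counts: A=9, T=5, G=2, C=5 → A+T=14, G+C=7
Perfect-match Tm = 2(14) + 4(7) = 28 + 28 = 56°C
Mismatches (positions where the bases are not complementary): 1 (at position 18)
Effective Tm = 56 − 1×5 = 56 − 5 = 51°C

51°C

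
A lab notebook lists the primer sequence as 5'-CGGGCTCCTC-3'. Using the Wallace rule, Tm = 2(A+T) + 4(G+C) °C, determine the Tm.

36°C

Counting bases: C=5, G=3, A=0, T=2
A+T = 2, G+C = 8
Tm = 2×2 + 4×8 = 36°C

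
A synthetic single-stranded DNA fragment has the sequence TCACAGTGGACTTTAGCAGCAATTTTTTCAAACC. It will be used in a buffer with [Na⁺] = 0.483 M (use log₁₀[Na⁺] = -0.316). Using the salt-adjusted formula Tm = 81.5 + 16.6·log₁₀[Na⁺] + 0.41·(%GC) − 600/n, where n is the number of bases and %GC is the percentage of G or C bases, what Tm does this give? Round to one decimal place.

74.3°C

Length n = 34. Counting bases: C=8, T=11, A=10, G=5
G+C = 13, so %GC = 13/34 × 100 = 38.235%
Salt term: 16.6 × (-0.316) = -5.246
GC term: 0.41 × 38.235 = 15.676; length term: −600/34 = −17.647
Tm = 81.5 + (-5.246) + 15.676 − 17.647 = 74.283 → 74.3°C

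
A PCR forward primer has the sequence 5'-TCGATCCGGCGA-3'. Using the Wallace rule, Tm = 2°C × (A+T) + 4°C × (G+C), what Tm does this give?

40°C

Counting bases: A=2, T=2, C=4, G=4
So N_AT = 4 and N_GC = 8.
Tm = 2(4) + 4(8) = 8 + 32 = 40°C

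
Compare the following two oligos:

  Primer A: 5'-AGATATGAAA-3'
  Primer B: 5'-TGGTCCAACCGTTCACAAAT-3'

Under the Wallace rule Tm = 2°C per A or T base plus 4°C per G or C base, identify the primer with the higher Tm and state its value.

Primer A: A+T=8, G+C=2 → Tm = 2(8)+4(2) = 24°C
Primer B: A+T=11, G+C=9 → Tm = 2(11)+4(9) = 58°C
24°C vs 58°C → primer B is higher.

Primer B, 58°C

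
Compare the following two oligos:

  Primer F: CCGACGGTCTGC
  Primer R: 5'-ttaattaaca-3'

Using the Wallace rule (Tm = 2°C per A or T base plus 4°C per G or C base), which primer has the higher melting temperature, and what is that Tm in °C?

Primer F: A+T=3, G+C=9 → Tm = 2(3)+4(9) = 42°C
Primer R: A+T=9, G+C=1 → Tm = 2(9)+4(1) = 22°C
42°C vs 22°C → primer F is higher.

Primer F, 42°C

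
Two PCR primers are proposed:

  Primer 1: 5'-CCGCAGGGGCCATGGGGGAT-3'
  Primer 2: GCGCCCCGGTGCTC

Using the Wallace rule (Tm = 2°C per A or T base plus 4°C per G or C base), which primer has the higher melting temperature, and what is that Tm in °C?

Primer 1, 70°C

Primer 1: A+T=5, G+C=15 → Tm = 2(5)+4(15) = 70°C
Primer 2: A+T=2, G+C=12 → Tm = 2(2)+4(12) = 52°C
70°C vs 52°C → primer 1 is higher.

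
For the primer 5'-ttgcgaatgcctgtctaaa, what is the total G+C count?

Scanning the sequence gives C=4, T=6, G=4, A=5.
G+C = 4 + 4 = 8

8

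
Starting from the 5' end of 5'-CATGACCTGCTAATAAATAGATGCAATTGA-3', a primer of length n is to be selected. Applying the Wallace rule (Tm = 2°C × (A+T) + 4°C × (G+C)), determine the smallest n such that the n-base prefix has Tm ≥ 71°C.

First 26 bases: CATGACCTGCTAATAAATAGATGCAA → Tm = 70°C (< 71°C)
First 27 bases: CATGACCTGCTAATAAATAGATGCAAT → Tm = 72°C (≥ 71°C)
Each additional base adds 2°C (A/T) or 4°C (G/C), so Tm is non-decreasing in n; n = 27 is the first length to reach 71°C.

n = 27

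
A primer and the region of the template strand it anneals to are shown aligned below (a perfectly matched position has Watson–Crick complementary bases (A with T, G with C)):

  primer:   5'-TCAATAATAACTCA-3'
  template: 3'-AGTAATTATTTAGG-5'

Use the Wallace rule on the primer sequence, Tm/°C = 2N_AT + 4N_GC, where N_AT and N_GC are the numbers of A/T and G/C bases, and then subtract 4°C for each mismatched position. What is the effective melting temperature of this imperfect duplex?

Primer base counts: A=7, T=4, G=0, C=3 → A+T=11, G+C=3
Perfect-match Tm = 2(11) + 4(3) = 22 + 12 = 34°C
Mismatches (positions where the bases are not complementary): 3 (at positions 4, 11, 14)
Effective Tm = 34 − 3×4 = 34 − 12 = 22°C

22°C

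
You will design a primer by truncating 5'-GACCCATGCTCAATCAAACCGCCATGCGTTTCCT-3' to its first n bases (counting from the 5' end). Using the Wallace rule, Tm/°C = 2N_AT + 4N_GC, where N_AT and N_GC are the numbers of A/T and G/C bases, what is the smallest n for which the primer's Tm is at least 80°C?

n = 26

First 25 bases: GACCCATGCTCAATCAAACCGCCAT → Tm = 76°C (< 80°C)
First 26 bases: GACCCATGCTCAATCAAACCGCCATG → Tm = 80°C (≥ 80°C)
Since every base adds ≥2°C, Tm only increases with n, so the threshold is first crossed at n = 26.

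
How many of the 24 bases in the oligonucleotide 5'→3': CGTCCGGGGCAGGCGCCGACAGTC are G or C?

19

Scanning the sequence gives T=2, C=9, G=10, A=3.
Total G or C: 10 + 9 = 19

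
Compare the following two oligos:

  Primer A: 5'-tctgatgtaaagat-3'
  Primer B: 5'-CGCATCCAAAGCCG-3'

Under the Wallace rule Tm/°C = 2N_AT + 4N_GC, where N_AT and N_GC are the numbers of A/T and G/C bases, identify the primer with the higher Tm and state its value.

Primer B, 46°C

Primer A: A+T=10, G+C=4 → Tm = 2(10)+4(4) = 36°C
Primer B: A+T=5, G+C=9 → Tm = 2(5)+4(9) = 46°C
36°C vs 46°C → primer B is higher.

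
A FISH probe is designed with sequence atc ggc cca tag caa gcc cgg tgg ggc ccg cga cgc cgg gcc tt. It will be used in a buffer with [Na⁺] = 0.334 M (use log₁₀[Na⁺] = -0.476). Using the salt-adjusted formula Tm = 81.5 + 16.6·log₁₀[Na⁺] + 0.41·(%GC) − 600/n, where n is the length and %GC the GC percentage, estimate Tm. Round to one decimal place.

Length n = 44. Scanning the sequence gives A=6, T=5, C=17, G=16.
G+C = 33, so %GC = 33/44 × 100 = 75%
Salt term: 16.6 × (-0.476) = -7.902
GC term: 0.41 × 75 = 30.75; length term: −600/44 = −13.636
Tm = 81.5 + (-7.902) + 30.75 − 13.636 = 90.712 → 90.7°C

90.7°C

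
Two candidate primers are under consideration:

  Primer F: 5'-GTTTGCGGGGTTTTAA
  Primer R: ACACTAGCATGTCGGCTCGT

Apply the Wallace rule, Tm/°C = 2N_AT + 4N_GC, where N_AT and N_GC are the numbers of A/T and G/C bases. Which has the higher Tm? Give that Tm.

Primer R, 62°C

Primer F: A+T=9, G+C=7 → Tm = 2(9)+4(7) = 46°C
Primer R: A+T=9, G+C=11 → Tm = 2(9)+4(11) = 62°C
46°C vs 62°C → primer R is higher.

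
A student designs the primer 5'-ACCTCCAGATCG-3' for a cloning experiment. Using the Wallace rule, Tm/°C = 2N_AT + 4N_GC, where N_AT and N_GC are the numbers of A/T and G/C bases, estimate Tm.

Base counts: A=3, C=5, T=2, G=2
AT pairs contribute 5, GC pairs contribute 7.
Tm = 2×5 + 4×7 = 38°C

38°C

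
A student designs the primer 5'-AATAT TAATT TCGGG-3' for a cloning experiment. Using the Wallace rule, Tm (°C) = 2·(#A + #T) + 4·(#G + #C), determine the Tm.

38°C

Counting bases: C=1, T=6, G=3, A=5
A+T = 11, G+C = 4
Tm = 2×11 + 4×4 = 38°C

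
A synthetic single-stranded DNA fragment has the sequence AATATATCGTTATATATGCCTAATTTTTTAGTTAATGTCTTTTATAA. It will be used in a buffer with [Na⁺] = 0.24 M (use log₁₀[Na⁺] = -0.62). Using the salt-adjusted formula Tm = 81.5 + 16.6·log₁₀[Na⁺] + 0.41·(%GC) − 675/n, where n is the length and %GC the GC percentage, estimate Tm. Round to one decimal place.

Length n = 47. Base counts: A=15, T=24, C=4, G=4
G+C = 8, so %GC = 8/47 × 100 = 17.021%
Salt term: 16.6 × (-0.62) = -10.292
GC term: 0.41 × 17.021 = 6.979; length term: −675/47 = −14.362
Tm = 81.5 + (-10.292) + 6.979 − 14.362 = 63.825 → 63.8°C

63.8°C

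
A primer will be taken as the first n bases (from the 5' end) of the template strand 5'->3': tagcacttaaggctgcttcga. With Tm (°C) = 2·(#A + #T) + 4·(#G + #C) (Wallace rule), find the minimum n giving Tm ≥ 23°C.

First 8 bases: TAGCACTT → Tm = 22°C (< 23°C)
First 9 bases: TAGCACTTA → Tm = 24°C (≥ 23°C)
Each additional base adds 2°C (A/T) or 4°C (G/C), so Tm is non-decreasing in n; n = 9 is the first length to reach 23°C.

n = 9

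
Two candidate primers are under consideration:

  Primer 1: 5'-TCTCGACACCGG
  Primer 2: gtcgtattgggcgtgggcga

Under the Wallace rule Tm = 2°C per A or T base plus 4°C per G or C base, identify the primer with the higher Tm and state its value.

Primer 1: A+T=4, G+C=8 → Tm = 2(4)+4(8) = 40°C
Primer 2: A+T=7, G+C=13 → Tm = 2(7)+4(13) = 66°C
40°C vs 66°C → primer 2 is higher.

Primer 2, 66°C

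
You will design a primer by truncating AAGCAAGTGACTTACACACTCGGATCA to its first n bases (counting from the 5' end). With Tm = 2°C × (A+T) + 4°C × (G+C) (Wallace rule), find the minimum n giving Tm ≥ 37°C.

n = 14

First 13 bases: AAGCAAGTGACTT → Tm = 36°C (< 37°C)
First 14 bases: AAGCAAGTGACTTA → Tm = 38°C (≥ 37°C)
Each additional base adds 2°C (A/T) or 4°C (G/C), so Tm is non-decreasing in n; n = 14 is the first length to reach 37°C.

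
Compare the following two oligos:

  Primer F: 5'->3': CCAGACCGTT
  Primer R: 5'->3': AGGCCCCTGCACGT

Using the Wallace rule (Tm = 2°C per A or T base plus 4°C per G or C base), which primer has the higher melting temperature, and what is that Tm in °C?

Primer F: A+T=4, G+C=6 → Tm = 2(4)+4(6) = 32°C
Primer R: A+T=4, G+C=10 → Tm = 2(4)+4(10) = 48°C
32°C vs 48°C → primer R is higher.

Primer R, 48°C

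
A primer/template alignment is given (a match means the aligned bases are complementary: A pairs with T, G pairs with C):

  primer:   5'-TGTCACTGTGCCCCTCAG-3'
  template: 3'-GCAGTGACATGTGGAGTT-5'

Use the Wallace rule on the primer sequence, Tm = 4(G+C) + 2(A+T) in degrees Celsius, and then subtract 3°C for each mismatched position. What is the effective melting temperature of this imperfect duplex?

Primer base counts: A=2, T=5, G=4, C=7 → A+T=7, G+C=11
Perfect-match Tm = 2(7) + 4(11) = 14 + 44 = 58°C
Mismatches (positions where the bases are not complementary): 4 (at positions 1, 10, 12, 18)
Effective Tm = 58 − 4×3 = 58 − 12 = 46°C

46°C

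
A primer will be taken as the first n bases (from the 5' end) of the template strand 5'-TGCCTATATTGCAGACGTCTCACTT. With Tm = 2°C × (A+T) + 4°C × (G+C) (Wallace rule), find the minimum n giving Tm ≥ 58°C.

n = 20

First 19 bases: TGCCTATATTGCAGACGTC → Tm = 56°C (< 58°C)
First 20 bases: TGCCTATATTGCAGACGTCT → Tm = 58°C (≥ 58°C)
Since every base adds ≥2°C, Tm only increases with n, so the threshold is first crossed at n = 20.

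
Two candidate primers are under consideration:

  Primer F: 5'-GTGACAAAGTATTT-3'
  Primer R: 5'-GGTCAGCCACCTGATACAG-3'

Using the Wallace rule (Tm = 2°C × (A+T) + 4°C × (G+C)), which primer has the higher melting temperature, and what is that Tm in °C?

Primer F: A+T=10, G+C=4 → Tm = 2(10)+4(4) = 36°C
Primer R: A+T=8, G+C=11 → Tm = 2(8)+4(11) = 60°C
36°C vs 60°C → primer R is higher.

Primer R, 60°C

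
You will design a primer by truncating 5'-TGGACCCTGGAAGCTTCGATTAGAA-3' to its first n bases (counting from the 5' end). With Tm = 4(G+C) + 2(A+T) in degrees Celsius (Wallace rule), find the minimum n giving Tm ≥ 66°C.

First 21 bases: TGGACCCTGGAAGCTTCGATT → Tm = 64°C (< 66°C)
First 22 bases: TGGACCCTGGAAGCTTCGATTA → Tm = 66°C (≥ 66°C)
Each additional base adds 2°C (A/T) or 4°C (G/C), so Tm is non-decreasing in n; n = 22 is the first length to reach 66°C.

n = 22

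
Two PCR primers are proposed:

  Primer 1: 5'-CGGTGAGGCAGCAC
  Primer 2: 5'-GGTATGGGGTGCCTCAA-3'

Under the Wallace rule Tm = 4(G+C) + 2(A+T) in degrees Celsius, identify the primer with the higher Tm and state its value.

Primer 1: A+T=4, G+C=10 → Tm = 2(4)+4(10) = 48°C
Primer 2: A+T=7, G+C=10 → Tm = 2(7)+4(10) = 54°C
48°C vs 54°C → primer 2 is higher.

Primer 2, 54°C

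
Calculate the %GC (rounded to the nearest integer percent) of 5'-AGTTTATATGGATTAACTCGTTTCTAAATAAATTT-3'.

Counting bases: T=16, C=3, G=4, A=12
G+C = 4 + 3 = 7 out of 35 bases
%GC = 7/35 × 100 = 20% ≈ 20%

20%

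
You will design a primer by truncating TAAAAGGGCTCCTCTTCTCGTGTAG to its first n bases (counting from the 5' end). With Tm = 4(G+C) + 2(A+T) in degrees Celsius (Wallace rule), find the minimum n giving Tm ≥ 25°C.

n = 9

First 8 bases: TAAAAGGG → Tm = 22°C (< 25°C)
First 9 bases: TAAAAGGGC → Tm = 26°C (≥ 25°C)
Since every base adds ≥2°C, Tm only increases with n, so the threshold is first crossed at n = 9.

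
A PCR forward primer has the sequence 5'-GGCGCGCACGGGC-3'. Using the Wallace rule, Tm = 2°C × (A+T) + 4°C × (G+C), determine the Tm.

50°C

C=5, G=7, A=1, T=0
So N_AT = 1 and N_GC = 12.
Tm = 2(1) + 4(12) = 2 + 48 = 50°C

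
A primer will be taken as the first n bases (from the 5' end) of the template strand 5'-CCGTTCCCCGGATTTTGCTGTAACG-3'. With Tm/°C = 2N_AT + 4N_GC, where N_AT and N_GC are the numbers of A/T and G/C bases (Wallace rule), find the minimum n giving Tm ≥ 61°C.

First 19 bases: CCGTTCCCCGGATTTTGCT → Tm = 60°C (< 61°C)
First 20 bases: CCGTTCCCCGGATTTTGCTG → Tm = 64°C (≥ 61°C)
Each additional base adds 2°C (A/T) or 4°C (G/C), so Tm is non-decreasing in n; n = 20 is the first length to reach 61°C.

n = 20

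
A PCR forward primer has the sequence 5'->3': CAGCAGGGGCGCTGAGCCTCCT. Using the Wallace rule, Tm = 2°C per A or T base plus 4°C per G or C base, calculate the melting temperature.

A=3, G=8, T=3, C=8
AT pairs contribute 6, GC pairs contribute 16.
Tm = 4·16 + 2·6 = 64 + 12 = 76°C

76°C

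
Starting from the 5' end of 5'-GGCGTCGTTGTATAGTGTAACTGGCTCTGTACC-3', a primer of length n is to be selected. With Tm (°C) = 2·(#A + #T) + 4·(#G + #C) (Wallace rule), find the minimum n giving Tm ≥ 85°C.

First 28 bases: GGCGTCGTTGTATAGTGTAACTGGCTCT → Tm = 84°C (< 85°C)
First 29 bases: GGCGTCGTTGTATAGTGTAACTGGCTCTG → Tm = 88°C (≥ 85°C)
Each additional base adds 2°C (A/T) or 4°C (G/C), so Tm is non-decreasing in n; n = 29 is the first length to reach 85°C.

n = 29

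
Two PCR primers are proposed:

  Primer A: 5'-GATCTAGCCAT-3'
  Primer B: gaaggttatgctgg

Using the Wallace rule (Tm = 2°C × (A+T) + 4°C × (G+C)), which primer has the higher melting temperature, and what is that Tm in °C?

Primer B, 42°C

Primer A: A+T=6, G+C=5 → Tm = 2(6)+4(5) = 32°C
Primer B: A+T=7, G+C=7 → Tm = 2(7)+4(7) = 42°C
32°C vs 42°C → primer B is higher.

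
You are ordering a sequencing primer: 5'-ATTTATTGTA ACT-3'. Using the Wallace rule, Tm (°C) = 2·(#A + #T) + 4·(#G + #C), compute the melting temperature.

Base counts: C=1, T=7, A=4, G=1
AT pairs contribute 11, GC pairs contribute 2.
Tm = 4·2 + 2·11 = 8 + 22 = 30°C

30°C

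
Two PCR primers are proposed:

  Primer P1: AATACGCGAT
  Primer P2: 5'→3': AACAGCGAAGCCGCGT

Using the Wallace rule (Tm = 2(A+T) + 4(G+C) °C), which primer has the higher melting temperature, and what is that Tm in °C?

Primer P2, 52°C

Primer P1: A+T=6, G+C=4 → Tm = 2(6)+4(4) = 28°C
Primer P2: A+T=6, G+C=10 → Tm = 2(6)+4(10) = 52°C
28°C vs 52°C → primer P2 is higher.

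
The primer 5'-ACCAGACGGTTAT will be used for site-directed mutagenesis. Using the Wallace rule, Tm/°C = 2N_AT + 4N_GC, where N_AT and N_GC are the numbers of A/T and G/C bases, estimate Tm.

Counting bases: C=3, G=3, A=4, T=3
So N_AT = 7 and N_GC = 6.
Tm = 4·6 + 2·7 = 24 + 14 = 38°C

38°C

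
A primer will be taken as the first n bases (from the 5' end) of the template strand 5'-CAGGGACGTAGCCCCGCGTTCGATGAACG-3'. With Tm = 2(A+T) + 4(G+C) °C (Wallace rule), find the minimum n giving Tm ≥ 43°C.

n = 13

First 12 bases: CAGGGACGTAGC → Tm = 40°C (< 43°C)
First 13 bases: CAGGGACGTAGCC → Tm = 44°C (≥ 43°C)
Each additional base adds 2°C (A/T) or 4°C (G/C), so Tm is non-decreasing in n; n = 13 is the first length to reach 43°C.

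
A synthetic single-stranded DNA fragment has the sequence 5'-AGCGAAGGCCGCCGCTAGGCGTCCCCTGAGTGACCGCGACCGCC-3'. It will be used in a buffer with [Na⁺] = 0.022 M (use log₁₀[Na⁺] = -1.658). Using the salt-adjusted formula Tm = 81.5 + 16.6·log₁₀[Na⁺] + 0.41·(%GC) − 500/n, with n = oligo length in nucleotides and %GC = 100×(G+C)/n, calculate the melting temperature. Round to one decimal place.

Length n = 44. Scanning the sequence gives T=4, G=15, C=18, A=7.
G+C = 33, so %GC = 33/44 × 100 = 75%
Salt term: 16.6 × (-1.658) = -27.523
GC term: 0.41 × 75 = 30.75; length term: −500/44 = −11.364
Tm = 81.5 + (-27.523) + 30.75 − 11.364 = 73.363 → 73.4°C

73.4°C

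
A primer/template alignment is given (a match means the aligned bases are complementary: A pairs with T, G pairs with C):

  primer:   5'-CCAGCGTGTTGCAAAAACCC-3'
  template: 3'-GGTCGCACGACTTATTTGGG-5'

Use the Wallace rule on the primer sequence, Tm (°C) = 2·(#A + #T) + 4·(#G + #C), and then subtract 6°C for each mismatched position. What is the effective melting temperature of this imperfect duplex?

44°C

Primer base counts: A=6, T=3, G=4, C=7 → A+T=9, G+C=11
Perfect-match Tm = 2(9) + 4(11) = 18 + 44 = 62°C
Mismatches (positions where the bases are not complementary): 3 (at positions 9, 12, 14)
Effective Tm = 62 − 3×6 = 62 − 18 = 44°C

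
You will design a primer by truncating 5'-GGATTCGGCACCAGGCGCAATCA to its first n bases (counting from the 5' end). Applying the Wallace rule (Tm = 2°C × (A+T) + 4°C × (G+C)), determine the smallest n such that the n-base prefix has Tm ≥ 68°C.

First 20 bases: GGATTCGGCACCAGGCGCAA → Tm = 66°C (< 68°C)
First 21 bases: GGATTCGGCACCAGGCGCAAT → Tm = 68°C (≥ 68°C)
Each additional base adds 2°C (A/T) or 4°C (G/C), so Tm is non-decreasing in n; n = 21 is the first length to reach 68°C.

n = 21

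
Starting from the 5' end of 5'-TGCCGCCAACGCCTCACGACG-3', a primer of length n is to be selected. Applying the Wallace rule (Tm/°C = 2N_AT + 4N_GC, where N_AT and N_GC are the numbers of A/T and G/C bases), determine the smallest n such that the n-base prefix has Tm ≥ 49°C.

First 14 bases: TGCCGCCAACGCCT → Tm = 48°C (< 49°C)
First 15 bases: TGCCGCCAACGCCTC → Tm = 52°C (≥ 49°C)
Since every base adds ≥2°C, Tm only increases with n, so the threshold is first crossed at n = 15.

n = 15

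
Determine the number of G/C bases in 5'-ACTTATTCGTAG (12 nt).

4

Counting bases: C=2, T=5, G=2, A=3
G+C = 2 + 2 = 4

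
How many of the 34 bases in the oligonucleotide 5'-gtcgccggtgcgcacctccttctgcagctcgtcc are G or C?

24

Base counts: C=15, G=9, T=8, A=2
G+C = 9 + 15 = 24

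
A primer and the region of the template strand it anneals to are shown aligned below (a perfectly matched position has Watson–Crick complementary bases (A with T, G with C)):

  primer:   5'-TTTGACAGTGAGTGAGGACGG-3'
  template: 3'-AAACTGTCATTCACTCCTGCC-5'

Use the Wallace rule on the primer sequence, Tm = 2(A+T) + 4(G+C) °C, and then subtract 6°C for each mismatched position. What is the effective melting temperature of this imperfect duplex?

Primer base counts: A=5, T=5, G=9, C=2 → A+T=10, G+C=11
Perfect-match Tm = 2(10) + 4(11) = 20 + 44 = 64°C
Mismatches (positions where the bases are not complementary): 1 (at position 10)
Effective Tm = 64 − 1×6 = 64 − 6 = 58°C

58°C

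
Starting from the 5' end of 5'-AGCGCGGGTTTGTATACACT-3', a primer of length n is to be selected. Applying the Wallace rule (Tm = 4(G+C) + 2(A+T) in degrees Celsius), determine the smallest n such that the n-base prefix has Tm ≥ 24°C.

First 6 bases: AGCGCG → Tm = 22°C (< 24°C)
First 7 bases: AGCGCGG → Tm = 26°C (≥ 24°C)
Each additional base adds 2°C (A/T) or 4°C (G/C), so Tm is non-decreasing in n; n = 7 is the first length to reach 24°C.

n = 7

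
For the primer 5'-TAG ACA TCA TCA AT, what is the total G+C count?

Counting bases: G=1, A=6, C=3, T=4
Total G or C: 1 + 3 = 4

4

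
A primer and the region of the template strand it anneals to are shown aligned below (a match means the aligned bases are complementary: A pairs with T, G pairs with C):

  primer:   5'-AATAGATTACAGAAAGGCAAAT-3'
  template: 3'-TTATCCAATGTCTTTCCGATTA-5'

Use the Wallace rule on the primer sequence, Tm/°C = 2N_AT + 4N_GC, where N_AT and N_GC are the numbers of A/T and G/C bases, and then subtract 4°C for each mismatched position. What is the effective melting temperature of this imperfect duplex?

Primer base counts: A=12, T=4, G=4, C=2 → A+T=16, G+C=6
Perfect-match Tm = 2(16) + 4(6) = 32 + 24 = 56°C
Mismatches (positions where the bases are not complementary): 2 (at positions 6, 19)
Effective Tm = 56 − 2×4 = 56 − 8 = 48°C

48°C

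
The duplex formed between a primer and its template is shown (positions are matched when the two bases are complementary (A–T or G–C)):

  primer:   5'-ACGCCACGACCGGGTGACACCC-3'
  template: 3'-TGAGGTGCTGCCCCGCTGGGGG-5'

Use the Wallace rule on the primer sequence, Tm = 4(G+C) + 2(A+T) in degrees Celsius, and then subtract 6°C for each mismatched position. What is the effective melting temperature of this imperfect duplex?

52°C

Primer base counts: A=5, T=1, G=6, C=10 → A+T=6, G+C=16
Perfect-match Tm = 2(6) + 4(16) = 12 + 64 = 76°C
Mismatches (positions where the bases are not complementary): 4 (at positions 3, 11, 15, 19)
Effective Tm = 76 − 4×6 = 76 − 24 = 52°C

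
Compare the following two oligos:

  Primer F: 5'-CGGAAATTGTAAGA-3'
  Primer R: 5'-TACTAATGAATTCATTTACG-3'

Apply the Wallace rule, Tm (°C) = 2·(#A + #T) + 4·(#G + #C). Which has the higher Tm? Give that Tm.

Primer R, 50°C

Primer F: A+T=9, G+C=5 → Tm = 2(9)+4(5) = 38°C
Primer R: A+T=15, G+C=5 → Tm = 2(15)+4(5) = 50°C
38°C vs 50°C → primer R is higher.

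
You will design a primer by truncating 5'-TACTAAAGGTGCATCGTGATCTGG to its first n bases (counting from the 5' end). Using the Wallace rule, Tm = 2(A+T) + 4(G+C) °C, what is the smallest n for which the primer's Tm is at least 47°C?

n = 17

First 16 bases: TACTAAAGGTGCATCG → Tm = 46°C (< 47°C)
First 17 bases: TACTAAAGGTGCATCGT → Tm = 48°C (≥ 47°C)
Since every base adds ≥2°C, Tm only increases with n, so the threshold is first crossed at n = 17.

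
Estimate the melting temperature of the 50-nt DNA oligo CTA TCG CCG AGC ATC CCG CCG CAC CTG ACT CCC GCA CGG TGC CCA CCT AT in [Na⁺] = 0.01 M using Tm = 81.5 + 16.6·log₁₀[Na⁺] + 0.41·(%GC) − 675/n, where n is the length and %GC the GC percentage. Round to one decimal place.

62.7°C

Length n = 50. G=10, T=8, C=24, A=8
G+C = 34, so %GC = 34/50 × 100 = 68%
Salt term: 16.6 × (-2) = -33.2
GC term: 0.41 × 68 = 27.88; length term: −675/50 = −13.5
Tm = 81.5 + (-33.2) + 27.88 − 13.5 = 62.68 → 62.7°C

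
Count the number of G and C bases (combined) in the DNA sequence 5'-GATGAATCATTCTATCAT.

T=7, G=2, A=6, C=3
G+C = 2 + 3 = 5

5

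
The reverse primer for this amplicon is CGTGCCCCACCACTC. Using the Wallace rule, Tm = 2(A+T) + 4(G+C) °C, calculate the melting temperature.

Scanning the sequence gives C=9, G=2, T=2, A=2.
AT pairs contribute 4, GC pairs contribute 11.
Tm = 2(4) + 4(11) = 8 + 44 = 52°C

52°C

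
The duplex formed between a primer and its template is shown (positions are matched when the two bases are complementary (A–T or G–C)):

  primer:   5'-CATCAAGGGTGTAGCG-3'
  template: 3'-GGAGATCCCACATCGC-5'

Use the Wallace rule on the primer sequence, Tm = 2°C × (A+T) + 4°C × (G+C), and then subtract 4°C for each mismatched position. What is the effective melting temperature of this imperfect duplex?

42°C

Primer base counts: A=4, T=3, G=6, C=3 → A+T=7, G+C=9
Perfect-match Tm = 2(7) + 4(9) = 14 + 36 = 50°C
Mismatches (positions where the bases are not complementary): 2 (at positions 2, 5)
Effective Tm = 50 − 2×4 = 50 − 8 = 42°C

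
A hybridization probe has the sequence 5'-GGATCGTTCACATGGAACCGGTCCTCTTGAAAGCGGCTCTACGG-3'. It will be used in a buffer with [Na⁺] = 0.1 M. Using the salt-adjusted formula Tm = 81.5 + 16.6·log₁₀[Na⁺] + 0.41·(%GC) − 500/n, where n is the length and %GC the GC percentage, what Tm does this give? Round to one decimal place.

Length n = 44. A=9, C=12, G=13, T=10
G+C = 25, so %GC = 25/44 × 100 = 56.818%
Salt term: 16.6 × (-1) = -16.6
GC term: 0.41 × 56.818 = 23.295; length term: −500/44 = −11.364
Tm = 81.5 + (-16.6) + 23.295 − 11.364 = 76.831 → 76.8°C

76.8°C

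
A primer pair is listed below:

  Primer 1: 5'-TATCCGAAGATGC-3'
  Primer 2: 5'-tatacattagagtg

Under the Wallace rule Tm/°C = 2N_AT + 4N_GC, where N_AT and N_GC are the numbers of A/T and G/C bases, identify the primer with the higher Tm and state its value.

Primer 1, 38°C

Primer 1: A+T=7, G+C=6 → Tm = 2(7)+4(6) = 38°C
Primer 2: A+T=10, G+C=4 → Tm = 2(10)+4(4) = 36°C
38°C vs 36°C → primer 1 is higher.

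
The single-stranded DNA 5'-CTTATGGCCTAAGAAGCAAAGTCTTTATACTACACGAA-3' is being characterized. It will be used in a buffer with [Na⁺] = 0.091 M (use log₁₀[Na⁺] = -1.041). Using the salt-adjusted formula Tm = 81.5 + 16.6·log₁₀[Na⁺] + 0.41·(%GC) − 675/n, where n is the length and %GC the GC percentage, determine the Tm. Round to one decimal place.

Length n = 38. Counting bases: C=8, A=14, G=6, T=10
G+C = 14, so %GC = 14/38 × 100 = 36.842%
Salt term: 16.6 × (-1.041) = -17.281
GC term: 0.41 × 36.842 = 15.105; length term: −675/38 = −17.763
Tm = 81.5 + (-17.281) + 15.105 − 17.763 = 61.561 → 61.6°C

61.6°C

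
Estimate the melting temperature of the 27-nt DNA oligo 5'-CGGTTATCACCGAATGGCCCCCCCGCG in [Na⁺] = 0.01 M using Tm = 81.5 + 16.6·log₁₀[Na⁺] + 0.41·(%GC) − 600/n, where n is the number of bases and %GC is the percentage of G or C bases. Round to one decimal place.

54.9°C

Length n = 27. T=4, G=7, C=12, A=4
G+C = 19, so %GC = 19/27 × 100 = 70.37%
Salt term: 16.6 × (-2) = -33.2
GC term: 0.41 × 70.37 = 28.852; length term: −600/27 = −22.222
Tm = 81.5 + (-33.2) + 28.852 − 22.222 = 54.93 → 54.9°C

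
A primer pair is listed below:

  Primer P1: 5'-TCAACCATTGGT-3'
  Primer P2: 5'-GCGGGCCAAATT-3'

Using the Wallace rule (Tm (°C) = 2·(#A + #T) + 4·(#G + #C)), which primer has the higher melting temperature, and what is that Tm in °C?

Primer P1: A+T=7, G+C=5 → Tm = 2(7)+4(5) = 34°C
Primer P2: A+T=5, G+C=7 → Tm = 2(5)+4(7) = 38°C
34°C vs 38°C → primer P2 is higher.

Primer P2, 38°C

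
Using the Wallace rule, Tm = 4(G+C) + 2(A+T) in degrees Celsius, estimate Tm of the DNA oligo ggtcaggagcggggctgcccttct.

82°C

G=10, A=2, C=7, T=5
A+T = 7, G+C = 17
Tm = 2(7) + 4(17) = 14 + 68 = 82°C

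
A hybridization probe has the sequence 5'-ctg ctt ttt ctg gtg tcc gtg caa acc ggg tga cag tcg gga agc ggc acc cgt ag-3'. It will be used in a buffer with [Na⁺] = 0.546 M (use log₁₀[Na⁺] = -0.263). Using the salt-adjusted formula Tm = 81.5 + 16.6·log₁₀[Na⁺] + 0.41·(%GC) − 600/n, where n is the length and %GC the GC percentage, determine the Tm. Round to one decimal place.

Length n = 56. Scanning the sequence gives T=13, C=15, A=9, G=19.
G+C = 34, so %GC = 34/56 × 100 = 60.714%
Salt term: 16.6 × (-0.263) = -4.366
GC term: 0.41 × 60.714 = 24.893; length term: −600/56 = −10.714
Tm = 81.5 + (-4.366) + 24.893 − 10.714 = 91.313 → 91.3°C

91.3°C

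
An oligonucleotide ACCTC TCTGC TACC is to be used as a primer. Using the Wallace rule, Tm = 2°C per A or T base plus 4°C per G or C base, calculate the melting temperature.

Scanning the sequence gives A=2, C=7, G=1, T=4.
A+T = 6, G+C = 8
Tm = 4·8 + 2·6 = 32 + 12 = 44°C

44°C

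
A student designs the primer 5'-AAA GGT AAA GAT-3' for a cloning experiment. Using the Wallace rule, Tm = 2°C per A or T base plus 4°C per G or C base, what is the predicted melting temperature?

Base counts: A=7, T=2, C=0, G=3
AT pairs contribute 9, GC pairs contribute 3.
Tm = 2×9 + 4×3 = 30°C

30°C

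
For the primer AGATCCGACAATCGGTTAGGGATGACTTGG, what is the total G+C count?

C=5, A=8, T=7, G=10
G+C = 10 + 5 = 15

15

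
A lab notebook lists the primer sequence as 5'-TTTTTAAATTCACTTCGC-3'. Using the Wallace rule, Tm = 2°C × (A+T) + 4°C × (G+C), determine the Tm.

46°C

Base counts: C=4, T=9, A=4, G=1
So N_AT = 13 and N_GC = 5.
Tm = 4·5 + 2·13 = 20 + 26 = 46°C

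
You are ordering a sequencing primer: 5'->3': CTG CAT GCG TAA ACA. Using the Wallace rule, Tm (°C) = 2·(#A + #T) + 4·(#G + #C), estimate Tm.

44°C

Counting bases: T=3, A=5, G=3, C=4
A+T = 8, G+C = 7
Tm = 2(8) + 4(7) = 16 + 28 = 44°C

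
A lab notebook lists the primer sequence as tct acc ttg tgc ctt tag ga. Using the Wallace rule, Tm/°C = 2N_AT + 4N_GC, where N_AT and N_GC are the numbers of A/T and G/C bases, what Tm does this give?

58°C

Scanning the sequence gives A=3, C=5, G=4, T=8.
AT pairs contribute 11, GC pairs contribute 9.
Tm = 4·9 + 2·11 = 36 + 22 = 58°C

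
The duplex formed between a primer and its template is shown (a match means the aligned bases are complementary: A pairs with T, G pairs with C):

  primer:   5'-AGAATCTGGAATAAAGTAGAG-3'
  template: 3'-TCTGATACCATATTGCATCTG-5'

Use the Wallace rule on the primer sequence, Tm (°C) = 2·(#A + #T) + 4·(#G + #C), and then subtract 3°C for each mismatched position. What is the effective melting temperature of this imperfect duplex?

Primer base counts: A=10, T=4, G=6, C=1 → A+T=14, G+C=7
Perfect-match Tm = 2(14) + 4(7) = 28 + 28 = 56°C
Mismatches (positions where the bases are not complementary): 5 (at positions 4, 6, 10, 15, 21)
Effective Tm = 56 − 5×3 = 56 − 15 = 41°C

41°C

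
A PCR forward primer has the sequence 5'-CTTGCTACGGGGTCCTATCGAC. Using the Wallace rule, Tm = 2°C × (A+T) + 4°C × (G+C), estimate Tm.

Scanning the sequence gives A=3, C=7, T=6, G=6.
A+T = 9, G+C = 13
Tm = 2×9 + 4×13 = 70°C

70°C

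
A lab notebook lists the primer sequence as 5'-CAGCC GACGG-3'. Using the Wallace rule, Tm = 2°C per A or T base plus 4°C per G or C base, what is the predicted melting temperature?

36°C

C=4, A=2, T=0, G=4
A+T = 2, G+C = 8
Tm = 4·8 + 2·2 = 32 + 4 = 36°C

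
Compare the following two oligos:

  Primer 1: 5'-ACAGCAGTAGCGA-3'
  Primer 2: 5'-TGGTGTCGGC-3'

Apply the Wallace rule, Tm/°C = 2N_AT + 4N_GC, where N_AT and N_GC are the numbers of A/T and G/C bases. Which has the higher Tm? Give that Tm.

Primer 1, 40°C

Primer 1: A+T=6, G+C=7 → Tm = 2(6)+4(7) = 40°C
Primer 2: A+T=3, G+C=7 → Tm = 2(3)+4(7) = 34°C
40°C vs 34°C → primer 1 is higher.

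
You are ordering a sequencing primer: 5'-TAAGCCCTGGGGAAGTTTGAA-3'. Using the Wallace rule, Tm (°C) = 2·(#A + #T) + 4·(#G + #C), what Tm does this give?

62°C

Counting bases: C=3, T=5, G=7, A=6
AT pairs contribute 11, GC pairs contribute 10.
Tm = 2(11) + 4(10) = 22 + 40 = 62°C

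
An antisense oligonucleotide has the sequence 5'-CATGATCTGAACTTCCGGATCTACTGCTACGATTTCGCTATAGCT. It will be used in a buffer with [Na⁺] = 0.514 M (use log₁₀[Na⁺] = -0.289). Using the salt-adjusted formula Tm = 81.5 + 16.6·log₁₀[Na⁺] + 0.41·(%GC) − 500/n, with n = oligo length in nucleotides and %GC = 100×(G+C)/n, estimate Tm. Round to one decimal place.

Length n = 45. Counting bases: C=12, T=15, A=10, G=8
G+C = 20, so %GC = 20/45 × 100 = 44.444%
Salt term: 16.6 × (-0.289) = -4.797
GC term: 0.41 × 44.444 = 18.222; length term: −500/45 = −11.111
Tm = 81.5 + (-4.797) + 18.222 − 11.111 = 83.814 → 83.8°C

83.8°C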